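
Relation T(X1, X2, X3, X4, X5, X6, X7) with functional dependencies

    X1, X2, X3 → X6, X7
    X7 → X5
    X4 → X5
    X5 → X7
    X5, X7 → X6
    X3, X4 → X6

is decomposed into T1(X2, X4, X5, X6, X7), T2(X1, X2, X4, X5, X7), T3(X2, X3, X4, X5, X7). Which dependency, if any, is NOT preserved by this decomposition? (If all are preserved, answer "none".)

Check X1, X2, X3 → X6, X7: no single fragment contains all of {X1, X2, X3, X6, X7}, and the restricted closure of {X1, X2, X3} across the fragments never reaches {X6, X7}.
X7 → X5 is preserved.
X4 → X5 is preserved.
X5 → X7 is preserved.
X5, X7 → X6 is preserved.
X3, X4 → X6 is preserved.

X1, X2, X3 → X6, X7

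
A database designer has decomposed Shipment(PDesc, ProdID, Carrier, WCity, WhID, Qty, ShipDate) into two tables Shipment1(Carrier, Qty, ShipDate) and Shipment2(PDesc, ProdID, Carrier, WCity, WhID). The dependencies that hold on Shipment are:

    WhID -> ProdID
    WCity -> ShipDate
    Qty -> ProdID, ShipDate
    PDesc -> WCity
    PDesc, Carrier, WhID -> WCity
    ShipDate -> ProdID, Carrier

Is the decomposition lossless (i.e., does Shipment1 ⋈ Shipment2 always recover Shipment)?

Common attributes: Shipment1 ∩ Shipment2 = {Carrier}.
No dependency enlarges {Carrier}, so (Carrier)⁺ = {Carrier}.
The closure contains neither all of Shipment1 = {Carrier, Qty, ShipDate} nor all of Shipment2 = {PDesc, ProdID, Carrier, WCity, WhID}, so the common attributes are not a superkey of either fragment. The join is lossy.

No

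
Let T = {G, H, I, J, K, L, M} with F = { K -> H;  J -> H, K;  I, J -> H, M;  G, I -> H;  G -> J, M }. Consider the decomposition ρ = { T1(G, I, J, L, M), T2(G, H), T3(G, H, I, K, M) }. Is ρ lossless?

Chase test. Columns are G, H, I, J, K, L, M; row i has aⱼ where attribute j ∈ Ti, else bᵢⱼ.
Initial tableau (one row per fragment):
  row 1: a1 b12 a3 a4 b15 a6 a7
  row 2: a1 a2 b23 b24 b25 b26 b27
  row 3: a1 a2 a3 b34 a5 b36 a7
Rows 1 and 3 agree on G, I; apply G, I→H and equate their H entries.
Rows 1 and 2 agree on G; apply G→J, M and equate their J, M entries.
Rows 1 and 3 agree on G; apply G→J, M and equate their J, M entries.
Rows 1 and 2 agree on J; apply J→H, K and equate their H, K entries.
Rows 1 and 3 agree on J; apply J→H, K and equate their H, K entries.
Row 1 is now all distinguished symbols — the join is lossless.

Yes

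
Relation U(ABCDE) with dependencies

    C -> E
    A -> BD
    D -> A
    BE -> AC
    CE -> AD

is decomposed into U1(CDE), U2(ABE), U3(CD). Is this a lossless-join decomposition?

Chase test. Columns are ABCDE; row i has aⱼ where attribute j ∈ Ui, else bᵢⱼ.
Initial tableau (one row per fragment):
  row 1: b11 b12 a3 a4 a5
  row 2: a1 a2 b23 b24 a5
  row 3: b31 b32 a3 a4 b35
Rows 1 and 3 agree on C; apply C→E and equate their E entries.
Rows 1 and 3 agree on D; apply D→A and equate their A entries.
Rows 1 and 3 agree on A; apply A→BD and equate their BD entries.
No row becomes fully distinguished — the join is lossy.

No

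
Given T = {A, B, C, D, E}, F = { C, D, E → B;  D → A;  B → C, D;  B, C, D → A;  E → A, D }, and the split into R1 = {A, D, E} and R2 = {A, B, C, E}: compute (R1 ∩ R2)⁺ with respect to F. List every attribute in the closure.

A, D, E

R1 ∩ R2 = {A, E}.
E → A, D applies, adding D
Closure: {A, D, E}.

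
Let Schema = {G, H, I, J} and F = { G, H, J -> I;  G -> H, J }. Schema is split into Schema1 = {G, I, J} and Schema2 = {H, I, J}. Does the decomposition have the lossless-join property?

No

Common attributes: Schema1 ∩ Schema2 = {I, J}.
No dependency enlarges {I, J}, so (I, J)⁺ = {I, J}.
The closure contains neither all of Schema1 = {G, I, J} nor all of Schema2 = {H, I, J}, so the common attributes are not a superkey of either fragment. The join is lossy.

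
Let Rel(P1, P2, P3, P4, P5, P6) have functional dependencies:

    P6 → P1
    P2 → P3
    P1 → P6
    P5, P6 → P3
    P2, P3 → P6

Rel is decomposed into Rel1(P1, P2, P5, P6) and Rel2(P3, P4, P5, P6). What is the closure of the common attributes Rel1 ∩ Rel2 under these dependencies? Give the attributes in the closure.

Rel1 ∩ Rel2 = {P5, P6}.
P6 → P1 applies, adding P1
P5, P6 → P3 applies, adding P3
Closure: {P1, P3, P5, P6}.

P1, P3, P5, P6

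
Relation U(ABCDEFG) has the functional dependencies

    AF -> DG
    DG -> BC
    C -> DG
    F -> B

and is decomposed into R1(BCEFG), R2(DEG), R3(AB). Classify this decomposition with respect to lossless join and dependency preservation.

lossy and not dependency-preserving

Lossless test (chase): applying each FD to every pair of rows produces no changes in the tableau, so no row becomes fully distinguished — the join is lossy.
Dependency preservation: the restricted closure of {AF} across the fragments never reaches {DG}, so AF → DG cannot be enforced without a join — not preserved.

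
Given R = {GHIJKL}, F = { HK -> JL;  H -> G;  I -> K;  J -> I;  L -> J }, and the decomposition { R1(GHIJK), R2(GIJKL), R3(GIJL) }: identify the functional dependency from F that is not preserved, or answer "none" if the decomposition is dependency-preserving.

HK -> JL

Check HK → JL: no single fragment contains all of {HJKL}, and the restricted closure of {HK} across the fragments never reaches {JL}.
H → G is preserved.
I → K is preserved.
J → I is preserved.
L → J is preserved.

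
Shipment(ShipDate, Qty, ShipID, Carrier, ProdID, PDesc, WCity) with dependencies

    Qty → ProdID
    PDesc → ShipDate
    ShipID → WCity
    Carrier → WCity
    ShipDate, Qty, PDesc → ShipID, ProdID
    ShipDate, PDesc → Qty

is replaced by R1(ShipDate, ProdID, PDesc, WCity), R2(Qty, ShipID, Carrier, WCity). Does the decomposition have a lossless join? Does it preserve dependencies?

lossy and not dependency-preserving

Lossless test: (WCity)⁺ = {WCity}, which is a superkey of neither fragment — lossy.
Dependency preservation: the restricted closure of {Qty} across the fragments never reaches {ProdID}, so Qty → ProdID cannot be enforced without a join — not preserved.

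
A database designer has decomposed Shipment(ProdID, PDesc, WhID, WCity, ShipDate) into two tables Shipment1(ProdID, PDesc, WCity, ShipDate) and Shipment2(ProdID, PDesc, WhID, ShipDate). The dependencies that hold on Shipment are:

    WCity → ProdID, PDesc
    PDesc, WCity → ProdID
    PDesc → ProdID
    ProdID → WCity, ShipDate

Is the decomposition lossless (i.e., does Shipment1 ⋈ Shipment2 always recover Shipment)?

Common attributes: Shipment1 ∩ Shipment2 = {ProdID, PDesc, ShipDate}.
Closure of {ProdID, PDesc, ShipDate}: ProdID → WCity, ShipDate applies, adding WCity. So (ProdID, PDesc, ShipDate)⁺ = {ProdID, PDesc, WCity, ShipDate}.
This closure contains every attribute of Shipment1, so Shipment1 ∩ Shipment2 → Shipment1. The join is lossless.

Yes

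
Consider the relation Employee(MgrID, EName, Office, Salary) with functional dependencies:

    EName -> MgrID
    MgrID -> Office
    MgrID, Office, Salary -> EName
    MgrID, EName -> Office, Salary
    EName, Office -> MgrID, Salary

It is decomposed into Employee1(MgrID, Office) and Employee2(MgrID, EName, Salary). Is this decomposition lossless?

Yes

Common attributes: Employee1 ∩ Employee2 = {MgrID}.
Closure of {MgrID}: MgrID → Office applies, adding Office. So (MgrID)⁺ = {MgrID, Office}.
This closure contains every attribute of Employee1, so Employee1 ∩ Employee2 → Employee1. The join is lossless.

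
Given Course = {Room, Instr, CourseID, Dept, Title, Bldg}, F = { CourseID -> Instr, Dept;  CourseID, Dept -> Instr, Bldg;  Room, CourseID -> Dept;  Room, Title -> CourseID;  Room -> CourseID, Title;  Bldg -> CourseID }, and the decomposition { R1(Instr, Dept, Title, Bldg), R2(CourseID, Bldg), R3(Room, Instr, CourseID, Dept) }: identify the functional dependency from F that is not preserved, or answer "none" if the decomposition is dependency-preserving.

Room -> CourseID, Title

Check Room → CourseID, Title: no single fragment contains all of {Room, CourseID, Title}, and the restricted closure of {Room} across the fragments never reaches {CourseID, Title}.
CourseID → Instr, Dept is preserved.
CourseID, Dept → Instr, Bldg is preserved.
Room, CourseID → Dept is preserved.
Room, Title → CourseID is preserved.
Bldg → CourseID is preserved.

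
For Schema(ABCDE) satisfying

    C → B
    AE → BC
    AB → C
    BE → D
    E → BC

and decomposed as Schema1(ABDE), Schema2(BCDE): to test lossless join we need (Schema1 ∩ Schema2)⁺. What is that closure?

Schema1 ∩ Schema2 = {BDE}.
E → BC applies, adding C
Closure: {BCDE}.

BCDE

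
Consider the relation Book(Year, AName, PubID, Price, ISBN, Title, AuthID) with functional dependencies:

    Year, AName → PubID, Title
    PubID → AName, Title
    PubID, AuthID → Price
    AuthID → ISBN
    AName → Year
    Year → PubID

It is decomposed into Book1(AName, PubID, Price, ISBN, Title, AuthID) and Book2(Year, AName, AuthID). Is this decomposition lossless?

Yes

Common attributes: Book1 ∩ Book2 = {AName, AuthID}.
Closure of {AName, AuthID}: AuthID → ISBN applies, adding ISBN; AName → Year applies, adding Year; Year → PubID applies, adding PubID; Year, AName → PubID, Title applies, adding Title; PubID, AuthID → Price applies, adding Price. So (AName, AuthID)⁺ = {Year, AName, PubID, Price, ISBN, Title, AuthID}.
This closure contains every attribute of Book1, so Book1 ∩ Book2 → Book1. The join is lossless.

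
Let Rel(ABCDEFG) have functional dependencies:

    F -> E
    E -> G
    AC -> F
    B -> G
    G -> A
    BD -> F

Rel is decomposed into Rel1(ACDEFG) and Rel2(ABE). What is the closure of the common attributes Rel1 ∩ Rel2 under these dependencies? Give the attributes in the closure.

AEG

Rel1 ∩ Rel2 = {AE}.
E → G applies, adding G
Closure: {AEG}.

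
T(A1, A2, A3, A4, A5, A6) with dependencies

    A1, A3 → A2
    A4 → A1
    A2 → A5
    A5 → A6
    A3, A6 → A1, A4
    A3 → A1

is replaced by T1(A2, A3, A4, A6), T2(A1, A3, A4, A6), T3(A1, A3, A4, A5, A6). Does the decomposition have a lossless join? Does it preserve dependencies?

Lossless test (chase): Rows 2 and 3 agree on A1, A3; apply A1, A3→A2 and equate their A2 entries. Rows 1 and 2 agree on A4; apply A4→A1 and equate their A1 entries. Rows 2 and 3 agree on A2; apply A2→A5 and equate their A5 entries. Rows 1 and 2 agree on A1, A3; apply A1, A3→A2 and equate their A2 entries. Rows 1 and 2 agree on A2; apply A2→A5 and equate their A5 entries. Row 1 is now all distinguished symbols — the join is lossless.
Dependency preservation: the restricted closure of {A2} across the fragments never reaches {A5}, so A2 → A5 cannot be enforced without a join — not preserved.

lossless but not dependency-preserving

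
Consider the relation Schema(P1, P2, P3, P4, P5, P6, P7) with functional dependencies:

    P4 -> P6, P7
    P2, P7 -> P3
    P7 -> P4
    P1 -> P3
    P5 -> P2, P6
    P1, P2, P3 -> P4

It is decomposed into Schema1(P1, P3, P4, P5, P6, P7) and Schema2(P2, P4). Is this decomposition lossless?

Common attributes: Schema1 ∩ Schema2 = {P4}.
Closure of {P4}: P4 → P6, P7 applies, adding P6, P7. So (P4)⁺ = {P4, P6, P7}.
The closure contains neither all of Schema1 = {P1, P3, P4, P5, P6, P7} nor all of Schema2 = {P2, P4}, so the common attributes are not a superkey of either fragment. The join is lossy.

No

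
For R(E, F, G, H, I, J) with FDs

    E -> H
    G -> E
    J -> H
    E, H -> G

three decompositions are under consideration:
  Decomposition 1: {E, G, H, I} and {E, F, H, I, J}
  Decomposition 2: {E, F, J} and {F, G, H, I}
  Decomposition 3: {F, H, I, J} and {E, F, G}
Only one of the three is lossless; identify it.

Decomposition 1: common = {E, H, I}, closure = {E, G, H, I} → lossless.
Decomposition 2: common = {F}, closure = {F} → lossy.
Decomposition 3: common = {F}, closure = {F} → lossy.

Decomposition 1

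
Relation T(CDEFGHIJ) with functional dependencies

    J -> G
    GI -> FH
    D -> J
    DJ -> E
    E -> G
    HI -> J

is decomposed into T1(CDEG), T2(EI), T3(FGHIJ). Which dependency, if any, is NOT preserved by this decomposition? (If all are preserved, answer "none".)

Check D → J: no single fragment contains all of {DJ}, and the restricted closure of {D} across the fragments never reaches {J}.
J → G is preserved.
GI → FH is preserved.
DJ → E is preserved.
E → G is preserved.
HI → J is preserved.

D -> J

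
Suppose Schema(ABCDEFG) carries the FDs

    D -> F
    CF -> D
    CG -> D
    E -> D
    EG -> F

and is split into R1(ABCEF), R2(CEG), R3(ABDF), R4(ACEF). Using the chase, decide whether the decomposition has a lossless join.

Chase test. Columns are ABCDEFG; row i has aⱼ where attribute j ∈ Ri, else bᵢⱼ.
Initial tableau (one row per fragment):
  row 1: a1 a2 a3 b14 a5 a6 b17
  row 2: b21 b22 a3 b24 a5 b26 a7
  row 3: a1 a2 b33 a4 b35 a6 b37
  row 4: a1 b42 a3 b44 a5 a6 b47
Rows 1 and 4 agree on CF; apply CF→D and equate their D entries.
Rows 1 and 2 agree on E; apply E→D and equate their D entries.
Rows 1 and 2 agree on D; apply D→F and equate their F entries.
No row becomes fully distinguished — the join is lossy.

No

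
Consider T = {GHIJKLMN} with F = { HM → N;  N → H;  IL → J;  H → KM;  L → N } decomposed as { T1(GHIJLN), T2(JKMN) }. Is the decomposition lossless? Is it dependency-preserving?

Lossless test: (JN)⁺ = {HJKMN}, which contains all of one fragment — lossless.
Dependency preservation: HM → N; H → KM are not contained in any single fragment, but the restricted closure of each left-hand side across the fragments still reaches the right-hand side; the remaining FDs each lie inside some fragment. All dependencies are preserved.

lossless and dependency-preserving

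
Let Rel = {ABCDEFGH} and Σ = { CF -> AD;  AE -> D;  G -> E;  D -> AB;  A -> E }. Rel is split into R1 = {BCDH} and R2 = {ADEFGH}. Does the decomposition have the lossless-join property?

No

Common attributes: R1 ∩ R2 = {DH}.
Closure of {DH}: D → AB applies, adding AB; A → E applies, adding E. So (DH)⁺ = {ABDEH}.
The closure contains neither all of R1 = {BCDH} nor all of R2 = {ADEFGH}, so the common attributes are not a superkey of either fragment. The join is lossy.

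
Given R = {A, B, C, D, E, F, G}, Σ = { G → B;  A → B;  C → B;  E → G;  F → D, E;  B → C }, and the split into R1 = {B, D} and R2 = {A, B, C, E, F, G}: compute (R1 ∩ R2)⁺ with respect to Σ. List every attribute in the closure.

B, C

R1 ∩ R2 = {B}.
B → C applies, adding C
Closure: {B, C}.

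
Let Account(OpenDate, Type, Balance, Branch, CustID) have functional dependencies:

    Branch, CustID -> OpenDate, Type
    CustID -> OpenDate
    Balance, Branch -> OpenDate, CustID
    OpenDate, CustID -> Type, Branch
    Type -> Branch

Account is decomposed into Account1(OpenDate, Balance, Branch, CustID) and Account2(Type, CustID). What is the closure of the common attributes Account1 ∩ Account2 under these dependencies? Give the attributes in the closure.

Account1 ∩ Account2 = {CustID}.
CustID → OpenDate applies, adding OpenDate
OpenDate, CustID → Type, Branch applies, adding Type, Branch
Closure: {OpenDate, Type, Branch, CustID}.

OpenDate, Type, Branch, CustID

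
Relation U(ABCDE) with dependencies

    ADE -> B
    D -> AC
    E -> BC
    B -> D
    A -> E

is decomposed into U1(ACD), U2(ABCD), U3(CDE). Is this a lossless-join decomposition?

Chase test. Columns are ABCDE; row i has aⱼ where attribute j ∈ Ui, else bᵢⱼ.
Initial tableau (one row per fragment):
  row 1: a1 b12 a3 a4 b15
  row 2: a1 a2 a3 a4 b25
  row 3: b31 b32 a3 a4 a5
Rows 1 and 3 agree on D; apply D→AC and equate their AC entries.
Rows 1 and 2 agree on A; apply A→E and equate their E entries.
Rows 1 and 3 agree on A; apply A→E and equate their E entries.
Rows 1 and 2 agree on ADE; apply ADE→B and equate their B entries.
Rows 1 and 3 agree on ADE; apply ADE→B and equate their B entries.
Row 1 is now all distinguished symbols — the join is lossless.

Yes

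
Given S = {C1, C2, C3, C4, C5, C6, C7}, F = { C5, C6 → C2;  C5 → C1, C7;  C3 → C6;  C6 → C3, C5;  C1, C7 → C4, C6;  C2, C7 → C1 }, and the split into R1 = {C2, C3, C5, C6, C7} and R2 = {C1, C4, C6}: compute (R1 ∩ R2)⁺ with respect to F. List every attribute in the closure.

C1, C2, C3, C4, C5, C6, C7

R1 ∩ R2 = {C6}.
C6 → C3, C5 applies, adding C3, C5
C5, C6 → C2 applies, adding C2
C5 → C1, C7 applies, adding C1, C7
C1, C7 → C4, C6 applies, adding C4
Closure: {C1, C2, C3, C4, C5, C6, C7}.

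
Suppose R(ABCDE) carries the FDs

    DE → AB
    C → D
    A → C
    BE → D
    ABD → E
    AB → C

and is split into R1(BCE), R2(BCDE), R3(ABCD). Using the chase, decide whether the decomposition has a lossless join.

No

Chase test. Columns are ABCDE; row i has aⱼ where attribute j ∈ Ri, else bᵢⱼ.
Initial tableau (one row per fragment):
  row 1: b11 a2 a3 b14 a5
  row 2: b21 a2 a3 a4 a5
  row 3: a1 a2 a3 a4 b35
Rows 1 and 2 agree on C; apply C→D and equate their D entries.
Rows 1 and 2 agree on DE; apply DE→AB and equate their AB entries.
No row becomes fully distinguished — the join is lossy.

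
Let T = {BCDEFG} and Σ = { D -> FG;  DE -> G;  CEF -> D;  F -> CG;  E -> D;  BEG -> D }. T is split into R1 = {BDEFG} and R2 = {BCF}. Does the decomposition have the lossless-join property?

Common attributes: R1 ∩ R2 = {BF}.
Closure of {BF}: F → CG applies, adding CG. So (BF)⁺ = {BCFG}.
This closure contains every attribute of R2, so R1 ∩ R2 → R2. The join is lossless.

Yes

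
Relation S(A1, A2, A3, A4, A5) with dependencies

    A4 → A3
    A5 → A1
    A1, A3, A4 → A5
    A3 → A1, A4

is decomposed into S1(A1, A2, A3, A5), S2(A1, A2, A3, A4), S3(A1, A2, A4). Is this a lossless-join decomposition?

Chase test. Columns are A1, A2, A3, A4, A5; row i has aⱼ where attribute j ∈ Si, else bᵢⱼ.
Initial tableau (one row per fragment):
  row 1: a1 a2 a3 b14 a5
  row 2: a1 a2 a3 a4 b25
  row 3: a1 a2 b33 a4 b35
Rows 2 and 3 agree on A4; apply A4→A3 and equate their A3 entries.
Rows 2 and 3 agree on A1, A3, A4; apply A1, A3, A4→A5 and equate their A5 entries.
Rows 1 and 2 agree on A3; apply A3→A1, A4 and equate their A1, A4 entries.
Rows 1 and 2 agree on A1, A3, A4; apply A1, A3, A4→A5 and equate their A5 entries.
Row 1 is now all distinguished symbols — the join is lossless.

Yes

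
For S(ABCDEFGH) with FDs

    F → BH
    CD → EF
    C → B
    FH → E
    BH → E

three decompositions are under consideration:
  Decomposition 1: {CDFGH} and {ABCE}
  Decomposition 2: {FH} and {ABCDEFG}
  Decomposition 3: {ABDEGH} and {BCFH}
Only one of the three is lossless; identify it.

Decomposition 2

Decomposition 1: common = {C}, closure = {BC} → lossy.
Decomposition 2: common = {F}, closure = {BEFH} → lossless.
Decomposition 3: common = {BH}, closure = {BEH} → lossy.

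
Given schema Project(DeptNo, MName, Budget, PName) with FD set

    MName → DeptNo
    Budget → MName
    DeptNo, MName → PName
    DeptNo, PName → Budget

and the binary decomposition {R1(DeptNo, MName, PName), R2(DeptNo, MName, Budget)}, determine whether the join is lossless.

Common attributes: R1 ∩ R2 = {DeptNo, MName}.
Closure of {DeptNo, MName}: DeptNo, MName → PName applies, adding PName; DeptNo, PName → Budget applies, adding Budget. So (DeptNo, MName)⁺ = {DeptNo, MName, Budget, PName}.
This closure contains every attribute of R1, so R1 ∩ R2 → R1. The join is lossless.

Yes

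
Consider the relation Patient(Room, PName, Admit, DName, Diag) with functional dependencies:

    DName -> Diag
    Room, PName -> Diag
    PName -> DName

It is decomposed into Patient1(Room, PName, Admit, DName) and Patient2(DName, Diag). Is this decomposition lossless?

Yes

Common attributes: Patient1 ∩ Patient2 = {DName}.
Closure of {DName}: DName → Diag applies, adding Diag. So (DName)⁺ = {DName, Diag}.
This closure contains every attribute of Patient2, so Patient1 ∩ Patient2 → Patient2. The join is lossless.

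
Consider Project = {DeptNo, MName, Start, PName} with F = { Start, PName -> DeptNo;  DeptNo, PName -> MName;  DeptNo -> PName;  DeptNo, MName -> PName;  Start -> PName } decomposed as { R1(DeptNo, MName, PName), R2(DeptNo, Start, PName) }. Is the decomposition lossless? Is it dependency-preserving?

lossless and dependency-preserving

Lossless test: (DeptNo, PName)⁺ = {DeptNo, MName, PName}, which contains all of one fragment — lossless.
Dependency preservation: every FD's attributes lie within a single fragment, so each can be enforced locally — preserved.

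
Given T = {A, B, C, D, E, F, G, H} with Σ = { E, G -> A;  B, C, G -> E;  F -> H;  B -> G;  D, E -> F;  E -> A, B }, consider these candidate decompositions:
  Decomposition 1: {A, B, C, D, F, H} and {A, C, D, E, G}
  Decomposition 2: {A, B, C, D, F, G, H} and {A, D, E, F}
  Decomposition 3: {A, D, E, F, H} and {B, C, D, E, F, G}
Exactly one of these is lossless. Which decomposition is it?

Decomposition 1: common = {A, C, D}, closure = {A, C, D} → lossy.
Decomposition 2: common = {A, D, F}, closure = {A, D, F, H} → lossy.
Decomposition 3: common = {D, E, F}, closure = {A, B, D, E, F, G, H} → lossless.

Decomposition 3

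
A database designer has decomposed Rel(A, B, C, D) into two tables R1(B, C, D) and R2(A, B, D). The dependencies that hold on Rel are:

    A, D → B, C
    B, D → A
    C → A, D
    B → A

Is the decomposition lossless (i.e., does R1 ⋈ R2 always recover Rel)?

Common attributes: R1 ∩ R2 = {B, D}.
Closure of {B, D}: B, D → A applies, adding A; A, D → B, C applies, adding C. So (B, D)⁺ = {A, B, C, D}.
This closure contains every attribute of R1, so R1 ∩ R2 → R1. The join is lossless.

Yes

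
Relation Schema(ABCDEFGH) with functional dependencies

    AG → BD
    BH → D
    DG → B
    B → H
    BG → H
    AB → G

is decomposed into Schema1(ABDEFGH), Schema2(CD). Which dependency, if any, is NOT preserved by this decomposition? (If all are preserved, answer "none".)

none

AG → BD lies within Schema1.
BH → D lies within Schema1.
DG → B lies within Schema1.
B → H lies within Schema1.
BG → H lies within Schema1.
AB → G lies within Schema1.
Every dependency is enforceable on the fragments, so the decomposition is dependency-preserving.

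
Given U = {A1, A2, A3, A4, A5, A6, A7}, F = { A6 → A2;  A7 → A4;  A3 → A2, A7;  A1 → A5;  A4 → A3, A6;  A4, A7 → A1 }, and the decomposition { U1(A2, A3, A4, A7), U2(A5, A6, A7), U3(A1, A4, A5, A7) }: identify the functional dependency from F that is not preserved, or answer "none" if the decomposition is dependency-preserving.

A6 → A2

Check A6 → A2: no single fragment contains all of {A2, A6}, and the restricted closure of {A6} across the fragments never reaches {A2}.
A7 → A4 is preserved.
A3 → A2, A7 is preserved.
A1 → A5 is preserved.
A4 → A3, A6 is preserved.
A4, A7 → A1 is preserved.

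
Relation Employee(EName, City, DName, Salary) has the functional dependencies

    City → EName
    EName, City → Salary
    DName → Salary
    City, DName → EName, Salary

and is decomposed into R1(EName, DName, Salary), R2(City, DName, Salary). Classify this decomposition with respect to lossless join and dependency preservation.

lossy and not dependency-preserving

Lossless test: (DName, Salary)⁺ = {DName, Salary}, which is a superkey of neither fragment — lossy.
Dependency preservation: the restricted closure of {City} across the fragments never reaches {EName}, so City → EName cannot be enforced without a join — not preserved.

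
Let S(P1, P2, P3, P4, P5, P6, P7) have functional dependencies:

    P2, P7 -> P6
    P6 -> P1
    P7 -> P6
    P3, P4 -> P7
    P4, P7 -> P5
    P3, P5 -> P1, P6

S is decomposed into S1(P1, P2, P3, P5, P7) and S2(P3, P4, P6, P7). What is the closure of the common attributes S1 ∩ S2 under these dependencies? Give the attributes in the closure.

P1, P3, P6, P7

S1 ∩ S2 = {P3, P7}.
P7 → P6 applies, adding P6
P6 → P1 applies, adding P1
Closure: {P1, P3, P6, P7}.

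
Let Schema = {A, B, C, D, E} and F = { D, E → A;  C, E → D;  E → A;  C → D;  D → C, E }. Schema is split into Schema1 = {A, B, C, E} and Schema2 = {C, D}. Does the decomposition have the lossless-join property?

Yes

Common attributes: Schema1 ∩ Schema2 = {C}.
Closure of {C}: C → D applies, adding D; D → C, E applies, adding E; D, E → A applies, adding A. So (C)⁺ = {A, C, D, E}.
This closure contains every attribute of Schema2, so Schema1 ∩ Schema2 → Schema2. The join is lossless.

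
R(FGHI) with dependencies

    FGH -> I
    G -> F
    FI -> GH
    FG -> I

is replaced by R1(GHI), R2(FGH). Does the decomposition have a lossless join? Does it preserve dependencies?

Lossless test: (GH)⁺ = {FGHI}, which contains all of one fragment — lossless.
Dependency preservation: the restricted closure of {FI} across the fragments never reaches {GH}, so FI → GH cannot be enforced without a join — not preserved.

lossless but not dependency-preserving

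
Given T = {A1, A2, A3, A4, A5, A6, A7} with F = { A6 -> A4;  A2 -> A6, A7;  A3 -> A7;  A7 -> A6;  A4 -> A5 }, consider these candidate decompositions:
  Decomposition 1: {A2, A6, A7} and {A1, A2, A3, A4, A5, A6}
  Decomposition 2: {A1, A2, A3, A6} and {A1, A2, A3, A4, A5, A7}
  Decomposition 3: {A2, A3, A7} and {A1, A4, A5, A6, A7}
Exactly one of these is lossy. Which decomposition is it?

Decomposition 3

Decomposition 1: common = {A2, A6}, closure = {A2, A4, A5, A6, A7} → lossless.
Decomposition 2: common = {A1, A2, A3}, closure = {A1, A2, A3, A4, A5, A6, A7} → lossless.
Decomposition 3: common = {A7}, closure = {A4, A5, A6, A7} → lossy.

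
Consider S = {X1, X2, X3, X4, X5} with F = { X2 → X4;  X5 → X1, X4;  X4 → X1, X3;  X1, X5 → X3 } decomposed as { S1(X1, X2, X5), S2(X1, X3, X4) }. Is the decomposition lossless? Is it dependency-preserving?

Lossless test: (X1)⁺ = {X1}, which is a superkey of neither fragment — lossy.
Dependency preservation: the restricted closure of {X2} across the fragments never reaches {X4}, so X2 → X4 cannot be enforced without a join — not preserved.

lossy and not dependency-preserving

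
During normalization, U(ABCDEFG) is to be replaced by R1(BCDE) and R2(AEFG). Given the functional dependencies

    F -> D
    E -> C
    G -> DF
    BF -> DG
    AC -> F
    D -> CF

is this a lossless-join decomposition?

Common attributes: R1 ∩ R2 = {E}.
Closure of {E}: E → C applies, adding C. So (E)⁺ = {CE}.
The closure contains neither all of R1 = {BCDE} nor all of R2 = {AEFG}, so the common attributes are not a superkey of either fragment. The join is lossy.

No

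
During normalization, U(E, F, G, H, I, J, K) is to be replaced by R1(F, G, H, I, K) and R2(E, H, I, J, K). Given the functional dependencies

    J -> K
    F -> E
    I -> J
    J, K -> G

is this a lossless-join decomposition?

Common attributes: R1 ∩ R2 = {H, I, K}.
Closure of {H, I, K}: I → J applies, adding J; J, K → G applies, adding G. So (H, I, K)⁺ = {G, H, I, J, K}.
The closure contains neither all of R1 = {F, G, H, I, K} nor all of R2 = {E, H, I, J, K}, so the common attributes are not a superkey of either fragment. The join is lossy.

No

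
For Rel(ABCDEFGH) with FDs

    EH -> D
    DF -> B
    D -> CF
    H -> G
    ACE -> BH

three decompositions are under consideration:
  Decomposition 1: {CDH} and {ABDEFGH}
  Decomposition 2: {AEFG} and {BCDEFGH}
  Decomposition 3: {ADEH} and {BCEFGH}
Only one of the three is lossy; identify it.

Decomposition 2

Decomposition 1: common = {DH}, closure = {BCDFGH} → lossless.
Decomposition 2: common = {EFG}, closure = {EFG} → lossy.
Decomposition 3: common = {EH}, closure = {BCDEFGH} → lossless.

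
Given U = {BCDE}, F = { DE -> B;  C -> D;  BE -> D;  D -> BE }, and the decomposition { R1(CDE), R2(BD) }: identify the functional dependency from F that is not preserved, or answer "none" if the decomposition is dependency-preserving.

Check BE → D: no single fragment contains all of {BDE}, and the restricted closure of {BE} across the fragments never reaches {D}.
DE → B is preserved.
C → D is preserved.
D → BE is preserved.

BE -> D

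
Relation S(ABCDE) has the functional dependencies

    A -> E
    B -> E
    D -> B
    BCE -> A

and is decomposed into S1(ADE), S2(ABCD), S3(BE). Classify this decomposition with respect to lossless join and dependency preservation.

Lossless test (chase): Rows 1 and 2 agree on A; apply A→E and equate their E entries. Rows 1 and 2 agree on D; apply D→B and equate their B entries. Row 2 is now all distinguished symbols — the join is lossless.
Dependency preservation: BCE → A is not contained in any single fragment, but the restricted closure of its left-hand side across the fragments still reaches the right-hand side; the remaining FDs each lie inside some fragment. All dependencies are preserved.

lossless and dependency-preserving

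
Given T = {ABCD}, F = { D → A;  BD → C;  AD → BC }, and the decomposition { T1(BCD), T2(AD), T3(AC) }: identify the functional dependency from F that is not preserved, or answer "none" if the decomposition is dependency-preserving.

none

D → A lies within T2.
BD → C lies within T1.
AD → BC: restricted closure across fragments reaches BC.
Every dependency is enforceable on the fragments, so the decomposition is dependency-preserving.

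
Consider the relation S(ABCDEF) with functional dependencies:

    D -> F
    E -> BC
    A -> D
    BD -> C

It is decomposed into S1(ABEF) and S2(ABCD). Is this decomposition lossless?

Yes

Common attributes: S1 ∩ S2 = {AB}.
Closure of {AB}: A → D applies, adding D; BD → C applies, adding C; D → F applies, adding F. So (AB)⁺ = {ABCDF}.
This closure contains every attribute of S2, so S1 ∩ S2 → S2. The join is lossless.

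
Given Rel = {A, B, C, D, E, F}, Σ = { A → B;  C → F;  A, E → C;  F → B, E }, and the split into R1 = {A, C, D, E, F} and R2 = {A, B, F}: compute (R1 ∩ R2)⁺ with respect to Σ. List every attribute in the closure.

A, B, C, E, F

R1 ∩ R2 = {A, F}.
A → B applies, adding B
F → B, E applies, adding E
A, E → C applies, adding C
Closure: {A, B, C, E, F}.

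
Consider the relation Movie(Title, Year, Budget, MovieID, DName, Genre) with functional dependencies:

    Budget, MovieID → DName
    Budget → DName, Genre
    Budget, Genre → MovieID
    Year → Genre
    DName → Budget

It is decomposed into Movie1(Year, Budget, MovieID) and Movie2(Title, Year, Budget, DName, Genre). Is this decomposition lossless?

Yes

Common attributes: Movie1 ∩ Movie2 = {Year, Budget}.
Closure of {Year, Budget}: Budget → DName, Genre applies, adding DName, Genre; Budget, Genre → MovieID applies, adding MovieID. So (Year, Budget)⁺ = {Year, Budget, MovieID, DName, Genre}.
This closure contains every attribute of Movie1, so Movie1 ∩ Movie2 → Movie1. The join is lossless.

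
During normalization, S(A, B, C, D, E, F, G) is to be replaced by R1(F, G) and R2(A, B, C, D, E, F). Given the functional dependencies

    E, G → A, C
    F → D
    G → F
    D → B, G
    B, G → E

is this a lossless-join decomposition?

Common attributes: R1 ∩ R2 = {F}.
Closure of {F}: F → D applies, adding D; D → B, G applies, adding B, G; B, G → E applies, adding E; E, G → A, C applies, adding A, C. So (F)⁺ = {A, B, C, D, E, F, G}.
This closure contains every attribute of R1, so R1 ∩ R2 → R1. The join is lossless.

Yes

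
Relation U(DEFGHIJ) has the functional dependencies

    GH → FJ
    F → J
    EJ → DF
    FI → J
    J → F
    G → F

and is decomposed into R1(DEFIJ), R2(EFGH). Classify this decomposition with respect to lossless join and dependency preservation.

lossy but dependency-preserving

Lossless test: (EF)⁺ = {DEFJ}, which is a superkey of neither fragment — lossy.
Dependency preservation: GH → FJ is not contained in any single fragment, but the restricted closure of its left-hand side across the fragments still reaches the right-hand side; the remaining FDs each lie inside some fragment. All dependencies are preserved.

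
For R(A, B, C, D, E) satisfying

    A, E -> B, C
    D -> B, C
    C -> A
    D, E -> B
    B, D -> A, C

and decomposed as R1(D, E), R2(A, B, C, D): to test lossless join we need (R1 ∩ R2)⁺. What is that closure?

R1 ∩ R2 = {D}.
D → B, C applies, adding B, C
C → A applies, adding A
Closure: {A, B, C, D}.

A, B, C, D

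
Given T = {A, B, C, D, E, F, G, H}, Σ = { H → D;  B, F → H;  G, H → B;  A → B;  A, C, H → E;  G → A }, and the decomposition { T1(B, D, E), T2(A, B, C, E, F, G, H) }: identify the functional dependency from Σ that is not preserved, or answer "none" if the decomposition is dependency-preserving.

Check H → D: no single fragment contains all of {D, H}, and the restricted closure of {H} across the fragments never reaches {D}.
B, F → H is preserved.
G, H → B is preserved.
A → B is preserved.
A, C, H → E is preserved.
G → A is preserved.

H → D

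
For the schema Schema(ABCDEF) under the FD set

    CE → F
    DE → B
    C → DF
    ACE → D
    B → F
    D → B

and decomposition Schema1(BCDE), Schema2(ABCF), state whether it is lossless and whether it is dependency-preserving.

lossy but dependency-preserving

Lossless test: (BC)⁺ = {BCDF}, which is a superkey of neither fragment — lossy.
Dependency preservation: CE → F; C → DF; ACE → D are not contained in any single fragment, but the restricted closure of each left-hand side across the fragments still reaches the right-hand side; the remaining FDs each lie inside some fragment. All dependencies are preserved.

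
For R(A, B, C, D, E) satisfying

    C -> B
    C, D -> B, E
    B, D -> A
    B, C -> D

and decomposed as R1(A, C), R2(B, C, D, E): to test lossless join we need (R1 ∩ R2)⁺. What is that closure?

R1 ∩ R2 = {C}.
C → B applies, adding B
B, C → D applies, adding D
C, D → B, E applies, adding E
B, D → A applies, adding A
Closure: {A, B, C, D, E}.

A, B, C, D, E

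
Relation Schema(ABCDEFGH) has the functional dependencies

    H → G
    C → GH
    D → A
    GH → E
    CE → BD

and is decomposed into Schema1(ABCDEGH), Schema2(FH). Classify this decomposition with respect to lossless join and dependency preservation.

lossy but dependency-preserving

Lossless test: (H)⁺ = {EGH}, which is a superkey of neither fragment — lossy.
Dependency preservation: every FD's attributes lie within a single fragment, so each can be enforced locally — preserved.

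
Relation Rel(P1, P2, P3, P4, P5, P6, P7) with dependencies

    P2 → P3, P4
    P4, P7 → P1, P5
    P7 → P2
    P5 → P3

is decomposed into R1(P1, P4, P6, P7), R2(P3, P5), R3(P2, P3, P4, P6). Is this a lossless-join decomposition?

Chase test. Columns are P1, P2, P3, P4, P5, P6, P7; row i has aⱼ where attribute j ∈ Ri, else bᵢⱼ.
Initial tableau (one row per fragment):
  row 1: a1 b12 b13 a4 b15 a6 a7
  row 2: b21 b22 a3 b24 a5 b26 b27
  row 3: b31 a2 a3 a4 b35 a6 b37
No row becomes fully distinguished — the join is lossy.

No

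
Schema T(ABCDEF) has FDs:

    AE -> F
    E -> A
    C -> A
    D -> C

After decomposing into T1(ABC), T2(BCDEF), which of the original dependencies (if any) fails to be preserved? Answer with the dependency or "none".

E -> A

Check E → A: no single fragment contains all of {AE}, and the restricted closure of {E} across the fragments never reaches {A}.
AE → F is preserved.
C → A is preserved.
D → C is preserved.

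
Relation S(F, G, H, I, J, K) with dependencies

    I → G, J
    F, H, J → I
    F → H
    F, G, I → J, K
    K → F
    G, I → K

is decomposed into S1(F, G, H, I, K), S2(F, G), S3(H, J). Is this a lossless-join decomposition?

Chase test. Columns are F, G, H, I, J, K; row i has aⱼ where attribute j ∈ Si, else bᵢⱼ.
Initial tableau (one row per fragment):
  row 1: a1 a2 a3 a4 b15 a6
  row 2: a1 a2 b23 b24 b25 b26
  row 3: b31 b32 a3 b34 a5 b36
Rows 1 and 2 agree on F; apply F→H and equate their H entries.
No row becomes fully distinguished — the join is lossy.

No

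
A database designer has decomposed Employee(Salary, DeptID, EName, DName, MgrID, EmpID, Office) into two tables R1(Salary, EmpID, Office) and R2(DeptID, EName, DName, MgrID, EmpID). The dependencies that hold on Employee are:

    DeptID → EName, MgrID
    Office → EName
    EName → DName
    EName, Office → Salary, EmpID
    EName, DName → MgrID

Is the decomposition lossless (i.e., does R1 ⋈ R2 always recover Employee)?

Common attributes: R1 ∩ R2 = {EmpID}.
No dependency enlarges {EmpID}, so (EmpID)⁺ = {EmpID}.
The closure contains neither all of R1 = {Salary, EmpID, Office} nor all of R2 = {DeptID, EName, DName, MgrID, EmpID}, so the common attributes are not a superkey of either fragment. The join is lossy.

No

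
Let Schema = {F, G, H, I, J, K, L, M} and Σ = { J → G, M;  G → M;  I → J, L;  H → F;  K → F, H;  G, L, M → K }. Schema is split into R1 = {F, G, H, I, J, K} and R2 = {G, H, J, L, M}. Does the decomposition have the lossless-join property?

No

Common attributes: R1 ∩ R2 = {G, H, J}.
Closure of {G, H, J}: J → G, M applies, adding M; H → F applies, adding F. So (G, H, J)⁺ = {F, G, H, J, M}.
The closure contains neither all of R1 = {F, G, H, I, J, K} nor all of R2 = {G, H, J, L, M}, so the common attributes are not a superkey of either fragment. The join is lossy.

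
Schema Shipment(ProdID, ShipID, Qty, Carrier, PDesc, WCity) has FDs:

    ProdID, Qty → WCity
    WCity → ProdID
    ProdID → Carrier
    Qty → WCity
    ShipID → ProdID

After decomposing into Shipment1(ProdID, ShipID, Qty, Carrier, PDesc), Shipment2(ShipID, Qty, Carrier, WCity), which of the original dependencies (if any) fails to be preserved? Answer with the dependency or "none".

WCity → ProdID

Check WCity → ProdID: no single fragment contains all of {ProdID, WCity}, and the restricted closure of {WCity} across the fragments never reaches {ProdID}.
ProdID, Qty → WCity is preserved.
ProdID → Carrier is preserved.
Qty → WCity is preserved.
ShipID → ProdID is preserved.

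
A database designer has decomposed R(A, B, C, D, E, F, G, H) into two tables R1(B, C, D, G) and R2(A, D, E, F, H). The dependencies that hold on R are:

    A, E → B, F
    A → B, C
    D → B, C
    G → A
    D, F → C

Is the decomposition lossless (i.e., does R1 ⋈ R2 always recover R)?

No

Common attributes: R1 ∩ R2 = {D}.
Closure of {D}: D → B, C applies, adding B, C. So (D)⁺ = {B, C, D}.
The closure contains neither all of R1 = {B, C, D, G} nor all of R2 = {A, D, E, F, H}, so the common attributes are not a superkey of either fragment. The join is lossy.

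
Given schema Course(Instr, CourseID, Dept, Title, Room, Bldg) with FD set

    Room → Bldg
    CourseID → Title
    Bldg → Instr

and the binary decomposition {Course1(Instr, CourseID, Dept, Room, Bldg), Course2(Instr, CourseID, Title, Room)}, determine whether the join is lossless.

Common attributes: Course1 ∩ Course2 = {Instr, CourseID, Room}.
Closure of {Instr, CourseID, Room}: Room → Bldg applies, adding Bldg; CourseID → Title applies, adding Title. So (Instr, CourseID, Room)⁺ = {Instr, CourseID, Title, Room, Bldg}.
This closure contains every attribute of Course2, so Course1 ∩ Course2 → Course2. The join is lossless.

Yes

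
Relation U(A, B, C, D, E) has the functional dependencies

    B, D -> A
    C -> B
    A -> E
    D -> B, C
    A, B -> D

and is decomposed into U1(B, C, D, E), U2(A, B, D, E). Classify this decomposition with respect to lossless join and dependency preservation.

Lossless test: (B, D, E)⁺ = {A, B, C, D, E}, which contains all of one fragment — lossless.
Dependency preservation: every FD's attributes lie within a single fragment, so each can be enforced locally — preserved.

lossless and dependency-preserving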